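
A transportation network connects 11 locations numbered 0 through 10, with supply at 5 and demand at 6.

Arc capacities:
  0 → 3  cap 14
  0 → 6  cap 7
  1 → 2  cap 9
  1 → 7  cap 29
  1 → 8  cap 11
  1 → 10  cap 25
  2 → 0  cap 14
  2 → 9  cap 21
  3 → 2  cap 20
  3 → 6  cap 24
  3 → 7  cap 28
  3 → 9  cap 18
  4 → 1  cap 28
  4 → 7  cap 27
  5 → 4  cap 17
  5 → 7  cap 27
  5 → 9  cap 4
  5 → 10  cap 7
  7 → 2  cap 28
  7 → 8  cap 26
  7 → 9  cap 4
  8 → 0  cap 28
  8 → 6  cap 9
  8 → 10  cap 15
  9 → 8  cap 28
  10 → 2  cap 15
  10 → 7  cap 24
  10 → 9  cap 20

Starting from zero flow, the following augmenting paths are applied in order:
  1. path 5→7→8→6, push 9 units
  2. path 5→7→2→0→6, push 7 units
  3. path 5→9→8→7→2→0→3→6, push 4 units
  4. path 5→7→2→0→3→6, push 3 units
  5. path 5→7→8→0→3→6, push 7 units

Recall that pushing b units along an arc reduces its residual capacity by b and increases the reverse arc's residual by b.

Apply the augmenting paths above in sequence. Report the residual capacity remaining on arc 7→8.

after path 1 (5→7→8→6, push 9): res(7,8)=17
after path 2 (5→7→2→0→6, push 7): res(7,8)=17
after path 3 (5→9→8→7→2→0→3→6, push 4): res(7,8)=21
after path 4 (5→7→2→0→3→6, push 3): res(7,8)=21
after path 5 (5→7→8→0→3→6, push 7): res(7,8)=14

Residual capacity of (7,8): 14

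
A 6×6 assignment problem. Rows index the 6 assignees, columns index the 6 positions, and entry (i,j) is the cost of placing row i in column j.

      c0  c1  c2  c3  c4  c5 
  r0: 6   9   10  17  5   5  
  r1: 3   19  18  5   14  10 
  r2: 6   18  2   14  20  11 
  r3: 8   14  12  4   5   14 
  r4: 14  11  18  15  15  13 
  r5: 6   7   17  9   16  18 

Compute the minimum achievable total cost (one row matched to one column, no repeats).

one of 2 optimal assignments: row0→col4 (cost 5), row1→col0 (cost 3), row2→col2 (cost 2), row3→col3 (cost 4), row4→col5 (cost 13), row5→col1 (cost 7)
total = 5 + 3 + 2 + 4 + 13 + 7 = 34

Minimum assignment cost: 34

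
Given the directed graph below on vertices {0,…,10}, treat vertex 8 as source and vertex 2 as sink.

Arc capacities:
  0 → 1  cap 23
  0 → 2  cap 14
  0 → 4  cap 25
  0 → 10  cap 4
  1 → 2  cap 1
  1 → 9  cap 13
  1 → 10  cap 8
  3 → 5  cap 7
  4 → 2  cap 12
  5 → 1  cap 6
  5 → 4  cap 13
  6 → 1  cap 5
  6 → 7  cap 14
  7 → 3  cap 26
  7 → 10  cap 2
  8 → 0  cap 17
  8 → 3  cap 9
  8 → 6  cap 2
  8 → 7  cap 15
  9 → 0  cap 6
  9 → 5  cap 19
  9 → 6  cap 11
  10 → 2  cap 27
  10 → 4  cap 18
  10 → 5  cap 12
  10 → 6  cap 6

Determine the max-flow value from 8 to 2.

Maximum flow value: 28

augment #1: 8→0→2 bottleneck 14, total now 14
augment #2: 8→0→1→2 bottleneck 1, total now 15
augment #3: 8→0→4→2 bottleneck 2, total now 17
augment #4: 8→7→10→2 bottleneck 2, total now 19
augment #5: 8→3→5→4→2 bottleneck 7, total now 26
augment #6: 8→6→1→10→2 bottleneck 2, total now 28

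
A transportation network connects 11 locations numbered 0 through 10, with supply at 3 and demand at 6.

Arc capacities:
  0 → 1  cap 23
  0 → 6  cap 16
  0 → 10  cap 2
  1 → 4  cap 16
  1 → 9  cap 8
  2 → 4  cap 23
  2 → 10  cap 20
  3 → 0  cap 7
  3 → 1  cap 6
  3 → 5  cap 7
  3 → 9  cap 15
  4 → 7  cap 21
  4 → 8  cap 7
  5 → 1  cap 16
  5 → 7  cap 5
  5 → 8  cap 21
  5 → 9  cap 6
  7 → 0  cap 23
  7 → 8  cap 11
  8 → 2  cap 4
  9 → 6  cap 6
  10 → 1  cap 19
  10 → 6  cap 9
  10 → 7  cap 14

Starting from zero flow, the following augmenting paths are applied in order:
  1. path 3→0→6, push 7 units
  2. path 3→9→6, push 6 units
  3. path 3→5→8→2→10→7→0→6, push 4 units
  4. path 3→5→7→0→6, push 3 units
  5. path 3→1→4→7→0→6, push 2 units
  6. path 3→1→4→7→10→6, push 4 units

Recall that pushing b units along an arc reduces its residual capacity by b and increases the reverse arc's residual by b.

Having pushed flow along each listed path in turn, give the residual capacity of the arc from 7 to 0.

Residual capacity of (7,0): 14

after path 1 (3→0→6, push 7): res(7,0)=23
after path 2 (3→9→6, push 6): res(7,0)=23
after path 3 (3→5→8→2→10→7→0→6, push 4): res(7,0)=19
after path 4 (3→5→7→0→6, push 3): res(7,0)=16
after path 5 (3→1→4→7→0→6, push 2): res(7,0)=14
after path 6 (3→1→4→7→10→6, push 4): res(7,0)=14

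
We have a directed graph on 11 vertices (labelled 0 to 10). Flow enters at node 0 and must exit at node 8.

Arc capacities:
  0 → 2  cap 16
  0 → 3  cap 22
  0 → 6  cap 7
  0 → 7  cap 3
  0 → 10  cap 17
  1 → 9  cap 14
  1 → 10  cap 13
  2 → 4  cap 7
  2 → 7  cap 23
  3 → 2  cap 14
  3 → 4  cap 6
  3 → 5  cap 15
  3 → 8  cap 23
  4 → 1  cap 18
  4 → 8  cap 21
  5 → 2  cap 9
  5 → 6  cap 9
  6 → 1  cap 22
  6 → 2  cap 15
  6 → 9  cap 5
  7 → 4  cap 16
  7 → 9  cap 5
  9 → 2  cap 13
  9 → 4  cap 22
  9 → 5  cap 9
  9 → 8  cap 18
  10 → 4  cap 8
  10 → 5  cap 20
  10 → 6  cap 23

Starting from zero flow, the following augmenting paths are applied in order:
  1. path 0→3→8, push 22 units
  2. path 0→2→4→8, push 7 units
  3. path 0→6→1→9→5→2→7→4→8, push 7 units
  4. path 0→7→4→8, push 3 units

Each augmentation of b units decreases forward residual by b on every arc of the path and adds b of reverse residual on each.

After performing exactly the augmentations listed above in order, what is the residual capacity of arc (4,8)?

Residual capacity of (4,8): 4

after path 1 (0→3→8, push 22): res(4,8)=21
after path 2 (0→2→4→8, push 7): res(4,8)=14
after path 3 (0→6→1→9→5→2→7→4→8, push 7): res(4,8)=7
after path 4 (0→7→4→8, push 3): res(4,8)=4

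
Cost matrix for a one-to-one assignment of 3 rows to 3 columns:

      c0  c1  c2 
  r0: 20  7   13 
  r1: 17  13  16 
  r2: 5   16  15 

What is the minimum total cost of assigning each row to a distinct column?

Minimum assignment cost: 28

optimal assignment: row0→col1 (cost 7), row1→col2 (cost 16), row2→col0 (cost 5)
total = 7 + 16 + 5 = 28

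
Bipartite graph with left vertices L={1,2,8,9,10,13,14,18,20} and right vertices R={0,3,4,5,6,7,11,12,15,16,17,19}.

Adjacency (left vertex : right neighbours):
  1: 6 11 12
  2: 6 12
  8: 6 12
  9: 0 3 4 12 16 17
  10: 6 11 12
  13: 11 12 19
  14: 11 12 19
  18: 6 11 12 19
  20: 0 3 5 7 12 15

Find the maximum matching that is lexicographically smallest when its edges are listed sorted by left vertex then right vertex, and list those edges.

|M| = 6 (so the lex-smallest maximum matching has 6 edges)
process left vertices in ascending order; for each, take the smallest-labelled available neighbour that still permits 6 edges overall, or leave it unmatched if none does
lex-smallest matching: {1-6, 2-12, 9-0, 10-11, 13-19, 20-3}

Lex-smallest maximum matching: {(1,6), (2,12), (9,0), (10,11), (13,19), (20,3)}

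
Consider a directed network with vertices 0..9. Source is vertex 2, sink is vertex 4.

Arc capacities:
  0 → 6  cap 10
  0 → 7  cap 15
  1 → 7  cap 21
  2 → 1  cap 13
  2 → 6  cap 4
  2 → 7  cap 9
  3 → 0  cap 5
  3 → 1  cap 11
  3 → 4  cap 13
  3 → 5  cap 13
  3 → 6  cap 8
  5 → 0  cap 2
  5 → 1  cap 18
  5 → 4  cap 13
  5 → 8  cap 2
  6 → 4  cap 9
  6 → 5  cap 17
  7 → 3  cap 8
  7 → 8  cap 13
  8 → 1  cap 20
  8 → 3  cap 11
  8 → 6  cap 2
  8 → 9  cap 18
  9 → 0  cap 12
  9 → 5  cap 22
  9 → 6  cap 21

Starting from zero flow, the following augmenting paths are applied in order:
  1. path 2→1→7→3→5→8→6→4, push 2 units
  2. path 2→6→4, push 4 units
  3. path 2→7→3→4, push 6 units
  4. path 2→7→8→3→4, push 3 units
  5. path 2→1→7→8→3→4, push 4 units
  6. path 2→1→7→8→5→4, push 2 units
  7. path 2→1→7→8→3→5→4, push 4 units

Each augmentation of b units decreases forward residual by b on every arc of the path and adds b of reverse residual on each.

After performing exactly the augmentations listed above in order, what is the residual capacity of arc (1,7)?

after path 1 (2→1→7→3→5→8→6→4, push 2): res(1,7)=19
after path 2 (2→6→4, push 4): res(1,7)=19
after path 3 (2→7→3→4, push 6): res(1,7)=19
after path 4 (2→7→8→3→4, push 3): res(1,7)=19
after path 5 (2→1→7→8→3→4, push 4): res(1,7)=15
after path 6 (2→1→7→8→5→4, push 2): res(1,7)=13
after path 7 (2→1→7→8→3→5→4, push 4): res(1,7)=9

Residual capacity of (1,7): 9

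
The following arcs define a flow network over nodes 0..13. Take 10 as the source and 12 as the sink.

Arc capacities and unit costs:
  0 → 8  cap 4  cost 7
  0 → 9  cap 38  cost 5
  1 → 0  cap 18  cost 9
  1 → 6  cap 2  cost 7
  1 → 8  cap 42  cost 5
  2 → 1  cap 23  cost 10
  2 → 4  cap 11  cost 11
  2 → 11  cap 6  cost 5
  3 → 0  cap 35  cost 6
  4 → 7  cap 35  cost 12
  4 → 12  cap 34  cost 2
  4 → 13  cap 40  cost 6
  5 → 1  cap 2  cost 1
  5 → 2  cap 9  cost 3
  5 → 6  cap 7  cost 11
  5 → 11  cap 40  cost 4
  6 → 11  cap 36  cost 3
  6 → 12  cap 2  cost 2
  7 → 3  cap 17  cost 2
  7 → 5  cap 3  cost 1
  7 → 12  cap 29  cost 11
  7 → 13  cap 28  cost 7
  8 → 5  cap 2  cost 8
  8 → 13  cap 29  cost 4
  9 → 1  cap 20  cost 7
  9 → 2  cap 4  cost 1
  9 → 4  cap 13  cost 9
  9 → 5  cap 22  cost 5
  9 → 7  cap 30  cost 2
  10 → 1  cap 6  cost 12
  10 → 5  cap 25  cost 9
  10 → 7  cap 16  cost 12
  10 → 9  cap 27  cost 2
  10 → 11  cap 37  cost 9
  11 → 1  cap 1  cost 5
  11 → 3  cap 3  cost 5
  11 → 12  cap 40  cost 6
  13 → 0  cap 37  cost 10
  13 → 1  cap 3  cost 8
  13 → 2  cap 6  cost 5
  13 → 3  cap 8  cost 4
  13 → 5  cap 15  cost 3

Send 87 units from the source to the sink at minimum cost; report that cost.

Minimum cost for 87 units: 1448

shortest-cost path #1: 10→9→4→12 push 13 @ unit cost 13 (adds 169)
shortest-cost path #2: 10→9→2→11→12 push 4 @ unit cost 14 (adds 56)
shortest-cost path #3: 10→11→12 push 36 @ unit cost 15 (adds 540)
shortest-cost path #4: 10→9→7→12 push 10 @ unit cost 15 (adds 150)
shortest-cost path #5: 10→11→2→9→7→12 push 1 @ unit cost 16 (adds 16)
shortest-cost path #6: 10→5→1→6→12 push 2 @ unit cost 19 (adds 38)
shortest-cost path #7: 10→5→11→2→9→7→12 push 3 @ unit cost 20 (adds 60)
shortest-cost path #8: 10→7→12 push 15 @ unit cost 23 (adds 345)
shortest-cost path #9: 10→7→9→2→4→12 push 1 @ unit cost 24 (adds 24)
shortest-cost path #10: 10→5→2→4→12 push 2 @ unit cost 25 (adds 50)
total cost = 1448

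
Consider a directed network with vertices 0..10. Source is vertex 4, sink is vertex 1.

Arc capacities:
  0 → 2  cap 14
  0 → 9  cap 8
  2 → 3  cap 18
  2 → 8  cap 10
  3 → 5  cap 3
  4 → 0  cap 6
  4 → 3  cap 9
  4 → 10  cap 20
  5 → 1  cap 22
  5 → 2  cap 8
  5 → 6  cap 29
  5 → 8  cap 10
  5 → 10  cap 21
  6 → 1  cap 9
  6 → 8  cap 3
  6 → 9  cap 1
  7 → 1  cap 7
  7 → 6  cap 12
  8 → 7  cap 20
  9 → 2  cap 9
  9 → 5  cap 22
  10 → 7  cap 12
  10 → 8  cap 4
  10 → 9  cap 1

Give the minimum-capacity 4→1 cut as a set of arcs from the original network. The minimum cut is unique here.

Min-cut arcs: {(3,5), (4,0), (10,7), (10,8), (10,9)} (total capacity 26)

augment #1: 4→3→5→1 push 3
augment #2: 4→10→7→1 push 7
augment #3: 4→0→9→5→1 push 6
augment #4: 4→10→7→6→1 push 5
augment #5: 4→10→9→5→1 push 1
augment #6: 4→10→8→7→6→1 push 4
max flow = 26; residual-reachable set from 4 gives S-side
cut edges (S→T): {(3,5), (4,0), (10,7), (10,8), (10,9)} total cap 26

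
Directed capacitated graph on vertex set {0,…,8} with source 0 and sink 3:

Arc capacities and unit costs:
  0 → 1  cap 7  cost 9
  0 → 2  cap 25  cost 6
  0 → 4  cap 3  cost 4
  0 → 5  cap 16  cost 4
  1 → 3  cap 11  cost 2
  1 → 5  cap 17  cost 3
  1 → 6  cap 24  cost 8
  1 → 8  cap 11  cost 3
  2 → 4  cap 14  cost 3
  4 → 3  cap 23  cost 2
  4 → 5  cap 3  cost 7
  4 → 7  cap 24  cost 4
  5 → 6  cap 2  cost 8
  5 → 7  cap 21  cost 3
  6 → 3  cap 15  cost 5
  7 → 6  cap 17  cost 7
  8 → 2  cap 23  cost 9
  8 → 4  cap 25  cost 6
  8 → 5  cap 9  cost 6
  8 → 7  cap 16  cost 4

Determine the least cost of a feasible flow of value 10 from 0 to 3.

Minimum cost for 10 units: 95

shortest-cost path #1: 0→4→3 push 3 @ unit cost 6 (adds 18)
shortest-cost path #2: 0→1→3 push 7 @ unit cost 11 (adds 77)
total cost = 95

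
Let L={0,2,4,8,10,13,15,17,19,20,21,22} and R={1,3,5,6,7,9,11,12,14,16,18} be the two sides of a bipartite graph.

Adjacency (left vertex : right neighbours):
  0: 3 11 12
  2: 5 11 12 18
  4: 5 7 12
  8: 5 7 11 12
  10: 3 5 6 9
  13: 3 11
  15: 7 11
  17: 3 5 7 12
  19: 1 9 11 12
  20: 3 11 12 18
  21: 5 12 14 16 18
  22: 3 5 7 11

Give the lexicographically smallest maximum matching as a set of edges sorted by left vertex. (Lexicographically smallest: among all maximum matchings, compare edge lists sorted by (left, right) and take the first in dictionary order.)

Lex-smallest maximum matching: {(0,3), (2,5), (4,7), (8,11), (10,6), (17,12), (19,1), (20,18), (21,14)}

|M| = 9 (so the lex-smallest maximum matching has 9 edges)
process left vertices in ascending order; for each, take the smallest-labelled available neighbour that still permits 9 edges overall, or leave it unmatched if none does
lex-smallest matching: {0-3, 2-5, 4-7, 8-11, 10-6, 17-12, 19-1, 20-18, 21-14}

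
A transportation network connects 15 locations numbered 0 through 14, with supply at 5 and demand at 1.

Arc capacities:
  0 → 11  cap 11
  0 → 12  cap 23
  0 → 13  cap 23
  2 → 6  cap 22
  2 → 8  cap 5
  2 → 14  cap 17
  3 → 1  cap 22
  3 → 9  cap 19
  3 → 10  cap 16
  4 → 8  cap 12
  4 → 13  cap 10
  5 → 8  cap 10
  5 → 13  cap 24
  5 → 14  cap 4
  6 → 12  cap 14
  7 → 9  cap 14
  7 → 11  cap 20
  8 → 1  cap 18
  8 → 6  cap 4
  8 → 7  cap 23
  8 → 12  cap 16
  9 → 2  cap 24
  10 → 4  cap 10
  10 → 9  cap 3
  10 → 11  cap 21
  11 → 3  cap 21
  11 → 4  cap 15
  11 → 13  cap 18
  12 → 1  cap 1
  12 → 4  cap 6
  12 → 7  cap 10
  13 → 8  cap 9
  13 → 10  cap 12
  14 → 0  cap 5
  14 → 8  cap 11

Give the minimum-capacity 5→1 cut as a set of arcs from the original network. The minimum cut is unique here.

Min-cut arcs: {(5,8), (5,14), (13,8), (13,10)} (total capacity 35)

augment #1: 5→8→1 push 10
augment #2: 5→13→8→1 push 8
augment #3: 5→13→8→12→1 push 1
augment #4: 5→13→10→11→3→1 push 12
augment #5: 5→14→0→11→3→1 push 4
max flow = 35; residual-reachable set from 5 gives S-side
cut edges (S→T): {(5,8), (5,14), (13,8), (13,10)} total cap 35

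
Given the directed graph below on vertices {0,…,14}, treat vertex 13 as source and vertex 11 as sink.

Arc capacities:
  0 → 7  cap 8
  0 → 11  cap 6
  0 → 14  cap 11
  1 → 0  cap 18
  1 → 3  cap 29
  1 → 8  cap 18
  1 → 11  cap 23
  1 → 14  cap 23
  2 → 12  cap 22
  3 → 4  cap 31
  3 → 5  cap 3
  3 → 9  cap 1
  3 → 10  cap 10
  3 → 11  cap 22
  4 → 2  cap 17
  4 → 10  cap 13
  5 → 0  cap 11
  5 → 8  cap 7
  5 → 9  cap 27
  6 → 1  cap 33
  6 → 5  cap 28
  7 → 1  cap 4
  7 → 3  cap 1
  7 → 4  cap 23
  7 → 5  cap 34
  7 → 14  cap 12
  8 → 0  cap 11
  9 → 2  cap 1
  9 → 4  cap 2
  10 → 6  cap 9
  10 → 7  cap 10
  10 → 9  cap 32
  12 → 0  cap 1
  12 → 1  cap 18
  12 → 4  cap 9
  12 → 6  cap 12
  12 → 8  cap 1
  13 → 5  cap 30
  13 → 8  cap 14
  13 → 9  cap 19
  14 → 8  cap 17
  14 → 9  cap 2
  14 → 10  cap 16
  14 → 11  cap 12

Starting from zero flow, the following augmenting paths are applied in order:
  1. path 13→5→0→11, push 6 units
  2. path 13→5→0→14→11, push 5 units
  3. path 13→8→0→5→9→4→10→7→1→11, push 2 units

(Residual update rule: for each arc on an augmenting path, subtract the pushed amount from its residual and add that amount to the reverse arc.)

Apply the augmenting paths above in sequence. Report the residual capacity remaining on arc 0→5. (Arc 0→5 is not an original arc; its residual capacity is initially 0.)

after path 1 (13→5→0→11, push 6): res(0,5)=6
after path 2 (13→5→0→14→11, push 5): res(0,5)=11
after path 3 (13→8→0→5→9→4→10→7→1→11, push 2): res(0,5)=9

Residual capacity of (0,5): 9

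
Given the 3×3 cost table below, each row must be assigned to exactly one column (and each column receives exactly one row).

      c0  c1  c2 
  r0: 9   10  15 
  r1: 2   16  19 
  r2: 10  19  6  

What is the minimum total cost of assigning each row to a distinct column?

Minimum assignment cost: 18

optimal assignment: row0→col1 (cost 10), row1→col0 (cost 2), row2→col2 (cost 6)
total = 10 + 2 + 6 = 18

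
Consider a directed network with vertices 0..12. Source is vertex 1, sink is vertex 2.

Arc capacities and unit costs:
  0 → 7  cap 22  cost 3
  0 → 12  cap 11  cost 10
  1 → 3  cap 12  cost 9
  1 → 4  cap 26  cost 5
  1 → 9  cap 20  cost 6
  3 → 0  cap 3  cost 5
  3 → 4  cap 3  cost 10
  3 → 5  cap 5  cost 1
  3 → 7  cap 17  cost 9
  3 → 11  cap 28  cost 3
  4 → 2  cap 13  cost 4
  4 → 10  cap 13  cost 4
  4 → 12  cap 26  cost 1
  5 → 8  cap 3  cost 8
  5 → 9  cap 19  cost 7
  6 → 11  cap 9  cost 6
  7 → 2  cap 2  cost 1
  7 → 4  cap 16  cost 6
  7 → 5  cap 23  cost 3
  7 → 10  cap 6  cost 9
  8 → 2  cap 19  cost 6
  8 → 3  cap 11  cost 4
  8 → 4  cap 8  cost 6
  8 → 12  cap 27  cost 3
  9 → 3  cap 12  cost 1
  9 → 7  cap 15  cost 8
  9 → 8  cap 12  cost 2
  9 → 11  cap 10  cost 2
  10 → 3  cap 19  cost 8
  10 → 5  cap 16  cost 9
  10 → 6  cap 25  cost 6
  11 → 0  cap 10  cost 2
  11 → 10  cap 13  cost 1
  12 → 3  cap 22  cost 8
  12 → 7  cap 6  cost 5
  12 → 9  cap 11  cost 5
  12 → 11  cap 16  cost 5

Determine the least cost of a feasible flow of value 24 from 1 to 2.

Minimum cost for 24 units: 267

shortest-cost path #1: 1→4→2 push 13 @ unit cost 9 (adds 117)
shortest-cost path #2: 1→4→12→7→2 push 2 @ unit cost 12 (adds 24)
shortest-cost path #3: 1→9→8→2 push 9 @ unit cost 14 (adds 126)
total cost = 267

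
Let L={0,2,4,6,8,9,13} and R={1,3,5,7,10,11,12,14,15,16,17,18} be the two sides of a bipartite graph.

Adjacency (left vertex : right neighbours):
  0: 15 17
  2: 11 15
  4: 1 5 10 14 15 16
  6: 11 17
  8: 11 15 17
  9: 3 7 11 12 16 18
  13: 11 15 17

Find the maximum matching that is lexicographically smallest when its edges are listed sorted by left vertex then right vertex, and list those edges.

Lex-smallest maximum matching: {(0,15), (2,11), (4,1), (6,17), (9,3)}

|M| = 5 (so the lex-smallest maximum matching has 5 edges)
process left vertices in ascending order; for each, take the smallest-labelled available neighbour that still permits 5 edges overall, or leave it unmatched if none does
lex-smallest matching: {0-15, 2-11, 4-1, 6-17, 9-3}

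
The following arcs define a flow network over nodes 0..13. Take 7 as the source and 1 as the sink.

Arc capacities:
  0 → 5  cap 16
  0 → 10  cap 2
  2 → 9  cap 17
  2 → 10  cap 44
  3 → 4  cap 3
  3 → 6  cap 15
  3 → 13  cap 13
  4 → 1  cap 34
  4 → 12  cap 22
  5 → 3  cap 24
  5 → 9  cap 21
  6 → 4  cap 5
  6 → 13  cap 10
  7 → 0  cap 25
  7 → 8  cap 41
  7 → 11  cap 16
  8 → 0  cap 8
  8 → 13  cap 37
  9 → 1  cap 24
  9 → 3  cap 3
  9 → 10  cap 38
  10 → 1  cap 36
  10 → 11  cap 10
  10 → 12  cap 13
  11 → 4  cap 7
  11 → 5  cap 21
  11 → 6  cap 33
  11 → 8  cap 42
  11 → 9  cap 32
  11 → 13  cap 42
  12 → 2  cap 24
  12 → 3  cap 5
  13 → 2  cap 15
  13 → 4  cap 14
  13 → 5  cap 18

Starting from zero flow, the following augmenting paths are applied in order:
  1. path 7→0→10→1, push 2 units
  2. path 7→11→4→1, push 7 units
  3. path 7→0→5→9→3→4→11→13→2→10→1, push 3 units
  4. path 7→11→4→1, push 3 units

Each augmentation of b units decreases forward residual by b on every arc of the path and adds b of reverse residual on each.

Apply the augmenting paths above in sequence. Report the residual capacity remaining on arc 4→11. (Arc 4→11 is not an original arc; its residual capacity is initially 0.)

after path 1 (7→0→10→1, push 2): res(4,11)=0
after path 2 (7→11→4→1, push 7): res(4,11)=7
after path 3 (7→0→5→9→3→4→11→13→2→10→1, push 3): res(4,11)=4
after path 4 (7→11→4→1, push 3): res(4,11)=7

Residual capacity of (4,11): 7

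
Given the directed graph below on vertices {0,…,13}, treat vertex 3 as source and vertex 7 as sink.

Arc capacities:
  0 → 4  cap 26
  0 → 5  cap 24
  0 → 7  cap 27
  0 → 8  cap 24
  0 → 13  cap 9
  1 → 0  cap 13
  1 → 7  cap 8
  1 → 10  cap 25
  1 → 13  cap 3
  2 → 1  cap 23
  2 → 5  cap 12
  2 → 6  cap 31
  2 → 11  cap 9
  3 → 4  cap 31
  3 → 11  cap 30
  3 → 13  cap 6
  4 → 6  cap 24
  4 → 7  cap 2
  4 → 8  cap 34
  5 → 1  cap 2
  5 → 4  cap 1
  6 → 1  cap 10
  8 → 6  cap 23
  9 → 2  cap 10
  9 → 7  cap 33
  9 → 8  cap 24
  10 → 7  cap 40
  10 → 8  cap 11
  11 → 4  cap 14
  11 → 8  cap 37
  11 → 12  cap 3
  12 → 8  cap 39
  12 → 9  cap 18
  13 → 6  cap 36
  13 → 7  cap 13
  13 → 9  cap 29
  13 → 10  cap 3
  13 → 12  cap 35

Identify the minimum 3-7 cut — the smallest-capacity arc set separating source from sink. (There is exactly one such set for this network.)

augment #1: 3→4→7 push 2
augment #2: 3→13→7 push 6
augment #3: 3→4→6→1→7 push 8
augment #4: 3→11→12→9→7 push 3
augment #5: 3→4→6→1→0→7 push 2
max flow = 21; residual-reachable set from 3 gives S-side
cut edges (S→T): {(3,13), (4,7), (6,1), (11,12)} total cap 21

Min-cut arcs: {(3,13), (4,7), (6,1), (11,12)} (total capacity 21)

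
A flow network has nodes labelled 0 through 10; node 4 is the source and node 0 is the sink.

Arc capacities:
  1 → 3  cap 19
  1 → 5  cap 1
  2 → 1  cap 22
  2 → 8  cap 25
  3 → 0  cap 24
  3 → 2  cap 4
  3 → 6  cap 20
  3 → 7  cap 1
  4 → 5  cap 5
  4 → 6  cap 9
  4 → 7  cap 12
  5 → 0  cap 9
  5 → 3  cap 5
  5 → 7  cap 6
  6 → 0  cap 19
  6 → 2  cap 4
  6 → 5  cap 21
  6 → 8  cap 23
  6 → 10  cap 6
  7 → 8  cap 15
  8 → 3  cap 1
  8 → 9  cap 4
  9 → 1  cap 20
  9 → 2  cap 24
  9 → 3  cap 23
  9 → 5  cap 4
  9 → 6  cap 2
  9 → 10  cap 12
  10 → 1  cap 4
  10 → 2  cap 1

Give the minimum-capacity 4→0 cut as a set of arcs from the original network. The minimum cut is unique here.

augment #1: 4→5→0 push 5
augment #2: 4→6→0 push 9
augment #3: 4→7→8→3→0 push 1
augment #4: 4→7→8→9→3→0 push 4
max flow = 19; residual-reachable set from 4 gives S-side
cut edges (S→T): {(4,5), (4,6), (8,3), (8,9)} total cap 19

Min-cut arcs: {(4,5), (4,6), (8,3), (8,9)} (total capacity 19)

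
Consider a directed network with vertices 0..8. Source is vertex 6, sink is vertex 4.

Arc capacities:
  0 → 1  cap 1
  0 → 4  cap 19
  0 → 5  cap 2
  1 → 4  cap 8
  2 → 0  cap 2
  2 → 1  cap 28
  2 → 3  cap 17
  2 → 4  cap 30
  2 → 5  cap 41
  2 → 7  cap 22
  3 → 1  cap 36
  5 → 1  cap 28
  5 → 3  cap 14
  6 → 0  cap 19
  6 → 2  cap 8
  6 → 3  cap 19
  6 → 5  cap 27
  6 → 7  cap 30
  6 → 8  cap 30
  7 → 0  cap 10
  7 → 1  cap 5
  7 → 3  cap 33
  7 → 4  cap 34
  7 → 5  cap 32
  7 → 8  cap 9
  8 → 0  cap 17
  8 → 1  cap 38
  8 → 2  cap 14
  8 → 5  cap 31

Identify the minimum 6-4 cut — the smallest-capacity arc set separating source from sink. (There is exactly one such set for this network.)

augment #1: 6→0→4 push 19
augment #2: 6→2→4 push 8
augment #3: 6→7→4 push 30
augment #4: 6→3→1→4 push 8
augment #5: 6→8→2→4 push 14
max flow = 79; residual-reachable set from 6 gives S-side
cut edges (S→T): {(0,4), (1,4), (6,2), (6,7), (8,2)} total cap 79

Min-cut arcs: {(0,4), (1,4), (6,2), (6,7), (8,2)} (total capacity 79)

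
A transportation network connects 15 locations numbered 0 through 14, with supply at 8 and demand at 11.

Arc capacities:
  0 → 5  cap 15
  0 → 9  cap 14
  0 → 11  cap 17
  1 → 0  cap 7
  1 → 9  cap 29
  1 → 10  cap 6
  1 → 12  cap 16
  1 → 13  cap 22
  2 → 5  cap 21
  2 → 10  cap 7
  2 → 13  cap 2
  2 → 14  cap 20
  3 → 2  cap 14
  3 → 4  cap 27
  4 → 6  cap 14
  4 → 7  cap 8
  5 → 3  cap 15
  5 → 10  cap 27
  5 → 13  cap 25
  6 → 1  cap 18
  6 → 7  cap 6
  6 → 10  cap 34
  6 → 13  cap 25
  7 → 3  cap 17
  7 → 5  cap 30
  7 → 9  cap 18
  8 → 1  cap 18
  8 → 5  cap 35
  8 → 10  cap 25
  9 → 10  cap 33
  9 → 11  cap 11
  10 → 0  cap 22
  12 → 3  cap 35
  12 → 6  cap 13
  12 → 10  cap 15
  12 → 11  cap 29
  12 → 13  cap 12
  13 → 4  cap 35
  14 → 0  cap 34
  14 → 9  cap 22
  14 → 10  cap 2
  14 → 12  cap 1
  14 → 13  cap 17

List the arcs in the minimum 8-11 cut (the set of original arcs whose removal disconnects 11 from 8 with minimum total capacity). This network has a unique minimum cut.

Min-cut arcs: {(0,11), (1,12), (9,11), (14,12)} (total capacity 45)

augment #1: 8→1→0→11 push 7
augment #2: 8→1→9→11 push 11
augment #3: 8→10→0→11 push 10
augment #4: 8→10→0→1→12→11 push 7
augment #5: 8→5→3→2→14→12→11 push 1
augment #6: 8→10→0→9→1→12→11 push 5
augment #7: 8→5→3→4→6→1→12→11 push 4
max flow = 45; residual-reachable set from 8 gives S-side
cut edges (S→T): {(0,11), (1,12), (9,11), (14,12)} total cap 45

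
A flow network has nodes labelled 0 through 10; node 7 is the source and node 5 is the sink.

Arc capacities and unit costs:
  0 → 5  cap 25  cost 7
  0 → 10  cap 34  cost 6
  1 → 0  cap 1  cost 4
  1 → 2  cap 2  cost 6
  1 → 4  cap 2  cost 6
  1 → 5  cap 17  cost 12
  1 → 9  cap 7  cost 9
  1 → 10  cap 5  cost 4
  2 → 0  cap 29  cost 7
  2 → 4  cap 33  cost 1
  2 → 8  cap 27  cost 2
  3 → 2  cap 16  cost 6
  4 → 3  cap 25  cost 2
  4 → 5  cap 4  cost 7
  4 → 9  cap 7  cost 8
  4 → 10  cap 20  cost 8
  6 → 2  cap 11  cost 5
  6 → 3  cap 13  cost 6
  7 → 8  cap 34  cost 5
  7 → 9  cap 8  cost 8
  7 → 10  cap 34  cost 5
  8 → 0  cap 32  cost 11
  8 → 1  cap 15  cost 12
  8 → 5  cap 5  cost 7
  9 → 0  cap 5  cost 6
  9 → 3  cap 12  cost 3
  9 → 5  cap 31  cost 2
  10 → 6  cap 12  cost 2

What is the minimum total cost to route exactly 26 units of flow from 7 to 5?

Minimum cost for 26 units: 427

shortest-cost path #1: 7→9→5 push 8 @ unit cost 10 (adds 80)
shortest-cost path #2: 7→8→5 push 5 @ unit cost 12 (adds 60)
shortest-cost path #3: 7→10→6→2→4→5 push 4 @ unit cost 20 (adds 80)
shortest-cost path #4: 7→8→0→5 push 9 @ unit cost 23 (adds 207)
total cost = 427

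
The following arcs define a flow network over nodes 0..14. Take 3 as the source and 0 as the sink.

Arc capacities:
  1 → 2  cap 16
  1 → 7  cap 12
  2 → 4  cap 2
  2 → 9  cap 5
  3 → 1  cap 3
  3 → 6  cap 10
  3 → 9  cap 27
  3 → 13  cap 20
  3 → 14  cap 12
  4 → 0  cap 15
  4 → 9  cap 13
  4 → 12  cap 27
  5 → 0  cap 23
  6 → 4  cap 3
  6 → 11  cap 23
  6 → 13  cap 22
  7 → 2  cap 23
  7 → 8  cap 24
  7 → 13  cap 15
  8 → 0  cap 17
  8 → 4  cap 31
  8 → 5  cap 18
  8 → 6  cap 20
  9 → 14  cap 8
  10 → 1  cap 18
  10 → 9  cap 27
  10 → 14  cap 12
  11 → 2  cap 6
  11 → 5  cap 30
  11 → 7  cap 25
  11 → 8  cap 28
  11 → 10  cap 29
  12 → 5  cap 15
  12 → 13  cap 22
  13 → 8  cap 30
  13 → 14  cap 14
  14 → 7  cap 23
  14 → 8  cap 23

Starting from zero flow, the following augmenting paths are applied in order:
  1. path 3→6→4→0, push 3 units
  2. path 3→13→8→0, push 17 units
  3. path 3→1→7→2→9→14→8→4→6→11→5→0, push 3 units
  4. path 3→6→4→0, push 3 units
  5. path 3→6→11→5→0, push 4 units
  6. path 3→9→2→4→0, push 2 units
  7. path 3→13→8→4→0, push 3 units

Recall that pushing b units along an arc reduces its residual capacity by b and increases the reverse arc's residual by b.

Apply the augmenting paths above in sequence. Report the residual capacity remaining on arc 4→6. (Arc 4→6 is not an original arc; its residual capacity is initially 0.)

after path 1 (3→6→4→0, push 3): res(4,6)=3
after path 2 (3→13→8→0, push 17): res(4,6)=3
after path 3 (3→1→7→2→9→14→8→4→6→11→5→0, push 3): res(4,6)=0
after path 4 (3→6→4→0, push 3): res(4,6)=3
after path 5 (3→6→11→5→0, push 4): res(4,6)=3
after path 6 (3→9→2→4→0, push 2): res(4,6)=3
after path 7 (3→13→8→4→0, push 3): res(4,6)=3

Residual capacity of (4,6): 3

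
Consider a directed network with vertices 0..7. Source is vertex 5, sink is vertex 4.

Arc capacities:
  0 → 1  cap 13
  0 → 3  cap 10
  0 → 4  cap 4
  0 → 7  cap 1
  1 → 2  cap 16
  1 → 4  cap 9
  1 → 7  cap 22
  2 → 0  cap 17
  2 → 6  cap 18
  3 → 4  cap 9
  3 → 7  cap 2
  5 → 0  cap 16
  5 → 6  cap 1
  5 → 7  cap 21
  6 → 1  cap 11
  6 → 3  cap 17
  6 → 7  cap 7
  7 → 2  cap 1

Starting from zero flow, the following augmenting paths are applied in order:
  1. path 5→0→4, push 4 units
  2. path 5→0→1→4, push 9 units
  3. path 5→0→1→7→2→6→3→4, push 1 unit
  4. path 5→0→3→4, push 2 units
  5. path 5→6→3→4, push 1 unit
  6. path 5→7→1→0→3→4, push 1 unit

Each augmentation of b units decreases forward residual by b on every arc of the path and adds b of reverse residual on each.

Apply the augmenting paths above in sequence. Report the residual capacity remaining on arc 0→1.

after path 1 (5→0→4, push 4): res(0,1)=13
after path 2 (5→0→1→4, push 9): res(0,1)=4
after path 3 (5→0→1→7→2→6→3→4, push 1): res(0,1)=3
after path 4 (5→0→3→4, push 2): res(0,1)=3
after path 5 (5→6→3→4, push 1): res(0,1)=3
after path 6 (5→7→1→0→3→4, push 1): res(0,1)=4

Residual capacity of (0,1): 4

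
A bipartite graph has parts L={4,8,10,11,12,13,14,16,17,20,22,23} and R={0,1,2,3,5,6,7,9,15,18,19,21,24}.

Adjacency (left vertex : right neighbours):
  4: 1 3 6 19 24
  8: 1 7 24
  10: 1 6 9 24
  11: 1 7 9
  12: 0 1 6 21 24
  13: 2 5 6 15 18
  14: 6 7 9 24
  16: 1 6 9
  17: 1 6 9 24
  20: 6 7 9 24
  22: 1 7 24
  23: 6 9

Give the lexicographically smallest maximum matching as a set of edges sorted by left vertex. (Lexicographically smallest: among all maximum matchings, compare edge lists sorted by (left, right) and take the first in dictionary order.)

Lex-smallest maximum matching: {(4,3), (8,1), (10,6), (11,7), (12,0), (13,2), (14,9), (17,24)}

|M| = 8 (so the lex-smallest maximum matching has 8 edges)
process left vertices in ascending order; for each, take the smallest-labelled available neighbour that still permits 8 edges overall, or leave it unmatched if none does
lex-smallest matching: {4-3, 8-1, 10-6, 11-7, 12-0, 13-2, 14-9, 17-24}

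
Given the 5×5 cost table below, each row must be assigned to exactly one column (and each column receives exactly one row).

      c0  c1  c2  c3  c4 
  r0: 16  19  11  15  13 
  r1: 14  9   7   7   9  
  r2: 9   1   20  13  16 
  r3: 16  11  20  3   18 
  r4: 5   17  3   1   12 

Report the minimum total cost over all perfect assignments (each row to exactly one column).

one of 2 optimal assignments: row0→col2 (cost 11), row1→col4 (cost 9), row2→col1 (cost 1), row3→col3 (cost 3), row4→col0 (cost 5)
total = 11 + 9 + 1 + 3 + 5 = 29

Minimum assignment cost: 29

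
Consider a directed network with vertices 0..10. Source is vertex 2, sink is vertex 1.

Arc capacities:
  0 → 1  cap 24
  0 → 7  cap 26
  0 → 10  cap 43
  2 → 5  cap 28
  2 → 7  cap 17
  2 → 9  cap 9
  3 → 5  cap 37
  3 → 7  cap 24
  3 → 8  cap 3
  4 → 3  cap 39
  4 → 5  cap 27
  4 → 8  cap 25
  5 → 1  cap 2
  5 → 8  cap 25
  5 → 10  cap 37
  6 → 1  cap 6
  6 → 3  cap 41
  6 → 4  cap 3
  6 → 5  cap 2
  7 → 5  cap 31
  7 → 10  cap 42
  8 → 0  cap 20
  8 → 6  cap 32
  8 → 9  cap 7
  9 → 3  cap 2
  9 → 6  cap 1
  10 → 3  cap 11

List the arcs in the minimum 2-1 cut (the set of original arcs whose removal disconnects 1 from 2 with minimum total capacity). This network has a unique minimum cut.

augment #1: 2→5→1 push 2
augment #2: 2→9→6→1 push 1
augment #3: 2→5→8→0→1 push 20
augment #4: 2→5→8→6→1 push 5
max flow = 28; residual-reachable set from 2 gives S-side
cut edges (S→T): {(5,1), (6,1), (8,0)} total cap 28

Min-cut arcs: {(5,1), (6,1), (8,0)} (total capacity 28)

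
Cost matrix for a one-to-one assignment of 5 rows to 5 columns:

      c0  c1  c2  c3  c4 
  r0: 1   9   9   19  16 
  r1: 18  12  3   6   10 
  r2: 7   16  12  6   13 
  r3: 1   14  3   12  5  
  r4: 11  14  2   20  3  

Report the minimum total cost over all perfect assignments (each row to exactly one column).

optimal assignment: row0→col1 (cost 9), row1→col2 (cost 3), row2→col3 (cost 6), row3→col0 (cost 1), row4→col4 (cost 3)
total = 9 + 3 + 6 + 1 + 3 = 22

Minimum assignment cost: 22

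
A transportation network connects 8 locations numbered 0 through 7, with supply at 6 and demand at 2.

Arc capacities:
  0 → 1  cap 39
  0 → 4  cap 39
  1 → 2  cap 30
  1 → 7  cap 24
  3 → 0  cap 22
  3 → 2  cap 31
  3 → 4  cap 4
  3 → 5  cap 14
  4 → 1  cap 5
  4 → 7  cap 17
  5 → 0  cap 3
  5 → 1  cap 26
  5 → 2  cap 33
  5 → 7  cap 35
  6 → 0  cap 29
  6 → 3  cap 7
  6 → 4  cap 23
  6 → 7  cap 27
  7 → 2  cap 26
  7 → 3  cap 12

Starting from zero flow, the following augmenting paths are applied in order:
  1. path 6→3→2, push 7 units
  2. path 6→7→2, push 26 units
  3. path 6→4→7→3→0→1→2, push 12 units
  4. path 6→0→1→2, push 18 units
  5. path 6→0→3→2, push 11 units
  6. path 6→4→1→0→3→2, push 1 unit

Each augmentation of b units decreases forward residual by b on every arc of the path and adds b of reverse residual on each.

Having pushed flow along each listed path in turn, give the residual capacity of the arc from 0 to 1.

after path 1 (6→3→2, push 7): res(0,1)=39
after path 2 (6→7→2, push 26): res(0,1)=39
after path 3 (6→4→7→3→0→1→2, push 12): res(0,1)=27
after path 4 (6→0→1→2, push 18): res(0,1)=9
after path 5 (6→0→3→2, push 11): res(0,1)=9
after path 6 (6→4→1→0→3→2, push 1): res(0,1)=10

Residual capacity of (0,1): 10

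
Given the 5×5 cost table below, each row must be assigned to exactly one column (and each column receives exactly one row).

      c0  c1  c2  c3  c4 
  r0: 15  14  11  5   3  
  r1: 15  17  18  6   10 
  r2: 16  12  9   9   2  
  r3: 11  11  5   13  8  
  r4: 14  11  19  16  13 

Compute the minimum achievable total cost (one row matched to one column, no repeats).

Minimum assignment cost: 38

optimal assignment: row0→col3 (cost 5), row1→col0 (cost 15), row2→col4 (cost 2), row3→col2 (cost 5), row4→col1 (cost 11)
total = 5 + 15 + 2 + 5 + 11 = 38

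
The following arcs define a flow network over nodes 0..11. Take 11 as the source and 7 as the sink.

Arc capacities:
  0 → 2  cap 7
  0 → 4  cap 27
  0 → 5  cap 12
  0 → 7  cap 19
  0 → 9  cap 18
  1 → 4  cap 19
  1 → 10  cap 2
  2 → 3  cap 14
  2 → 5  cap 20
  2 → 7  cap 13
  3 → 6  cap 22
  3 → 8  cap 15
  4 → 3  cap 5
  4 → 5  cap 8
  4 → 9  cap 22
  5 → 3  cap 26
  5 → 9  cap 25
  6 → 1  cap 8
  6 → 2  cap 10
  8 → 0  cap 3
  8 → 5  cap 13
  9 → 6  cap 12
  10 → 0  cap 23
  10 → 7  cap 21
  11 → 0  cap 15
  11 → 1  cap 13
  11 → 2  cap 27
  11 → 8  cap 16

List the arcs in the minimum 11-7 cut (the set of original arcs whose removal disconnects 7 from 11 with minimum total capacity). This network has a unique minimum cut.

Min-cut arcs: {(1,10), (2,7), (8,0), (11,0)} (total capacity 33)

augment #1: 11→0→7 push 15
augment #2: 11→2→7 push 13
augment #3: 11→1→10→7 push 2
augment #4: 11→8→0→7 push 3
max flow = 33; residual-reachable set from 11 gives S-side
cut edges (S→T): {(1,10), (2,7), (8,0), (11,0)} total cap 33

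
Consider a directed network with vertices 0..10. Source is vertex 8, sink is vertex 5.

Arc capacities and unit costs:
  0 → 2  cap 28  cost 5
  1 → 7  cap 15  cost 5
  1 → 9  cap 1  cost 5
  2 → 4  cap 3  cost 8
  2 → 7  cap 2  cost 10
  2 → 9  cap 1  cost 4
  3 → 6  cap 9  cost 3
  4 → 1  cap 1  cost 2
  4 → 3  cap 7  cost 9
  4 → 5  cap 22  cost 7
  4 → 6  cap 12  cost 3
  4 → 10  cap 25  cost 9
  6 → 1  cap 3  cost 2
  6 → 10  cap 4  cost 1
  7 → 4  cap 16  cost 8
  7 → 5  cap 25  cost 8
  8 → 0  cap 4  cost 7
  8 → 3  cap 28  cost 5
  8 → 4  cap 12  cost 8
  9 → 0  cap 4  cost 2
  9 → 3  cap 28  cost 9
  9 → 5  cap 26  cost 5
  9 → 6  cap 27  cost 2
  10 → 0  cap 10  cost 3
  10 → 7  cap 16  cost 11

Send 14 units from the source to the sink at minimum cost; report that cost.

Minimum cost for 14 units: 221

shortest-cost path #1: 8→4→5 push 12 @ unit cost 15 (adds 180)
shortest-cost path #2: 8→3→6→1→9→5 push 1 @ unit cost 20 (adds 20)
shortest-cost path #3: 8→0→2→9→5 push 1 @ unit cost 21 (adds 21)
total cost = 221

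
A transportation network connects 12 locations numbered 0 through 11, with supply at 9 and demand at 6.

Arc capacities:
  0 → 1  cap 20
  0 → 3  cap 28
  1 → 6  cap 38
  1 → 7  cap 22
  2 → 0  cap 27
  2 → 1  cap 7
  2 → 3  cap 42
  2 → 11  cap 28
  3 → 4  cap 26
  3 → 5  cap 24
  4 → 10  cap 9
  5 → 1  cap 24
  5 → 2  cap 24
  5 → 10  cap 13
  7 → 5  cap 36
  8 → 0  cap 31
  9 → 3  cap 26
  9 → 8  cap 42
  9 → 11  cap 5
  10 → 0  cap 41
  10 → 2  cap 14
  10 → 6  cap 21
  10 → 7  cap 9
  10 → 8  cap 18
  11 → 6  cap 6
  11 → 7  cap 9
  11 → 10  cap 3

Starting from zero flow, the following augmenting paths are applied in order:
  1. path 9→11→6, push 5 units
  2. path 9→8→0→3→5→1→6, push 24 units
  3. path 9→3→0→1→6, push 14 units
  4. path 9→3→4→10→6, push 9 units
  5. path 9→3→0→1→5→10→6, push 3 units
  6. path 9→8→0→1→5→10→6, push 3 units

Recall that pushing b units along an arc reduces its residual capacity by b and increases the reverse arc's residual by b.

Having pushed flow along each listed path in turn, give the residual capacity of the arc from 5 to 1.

Residual capacity of (5,1): 6

after path 1 (9→11→6, push 5): res(5,1)=24
after path 2 (9→8→0→3→5→1→6, push 24): res(5,1)=0
after path 3 (9→3→0→1→6, push 14): res(5,1)=0
after path 4 (9→3→4→10→6, push 9): res(5,1)=0
after path 5 (9→3→0→1→5→10→6, push 3): res(5,1)=3
after path 6 (9→8→0→1→5→10→6, push 3): res(5,1)=6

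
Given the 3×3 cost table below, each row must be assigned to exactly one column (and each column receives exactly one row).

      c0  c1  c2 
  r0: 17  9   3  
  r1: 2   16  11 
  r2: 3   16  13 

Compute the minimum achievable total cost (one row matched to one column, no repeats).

Minimum assignment cost: 21

optimal assignment: row0→col2 (cost 3), row1→col0 (cost 2), row2→col1 (cost 16)
total = 3 + 2 + 16 = 21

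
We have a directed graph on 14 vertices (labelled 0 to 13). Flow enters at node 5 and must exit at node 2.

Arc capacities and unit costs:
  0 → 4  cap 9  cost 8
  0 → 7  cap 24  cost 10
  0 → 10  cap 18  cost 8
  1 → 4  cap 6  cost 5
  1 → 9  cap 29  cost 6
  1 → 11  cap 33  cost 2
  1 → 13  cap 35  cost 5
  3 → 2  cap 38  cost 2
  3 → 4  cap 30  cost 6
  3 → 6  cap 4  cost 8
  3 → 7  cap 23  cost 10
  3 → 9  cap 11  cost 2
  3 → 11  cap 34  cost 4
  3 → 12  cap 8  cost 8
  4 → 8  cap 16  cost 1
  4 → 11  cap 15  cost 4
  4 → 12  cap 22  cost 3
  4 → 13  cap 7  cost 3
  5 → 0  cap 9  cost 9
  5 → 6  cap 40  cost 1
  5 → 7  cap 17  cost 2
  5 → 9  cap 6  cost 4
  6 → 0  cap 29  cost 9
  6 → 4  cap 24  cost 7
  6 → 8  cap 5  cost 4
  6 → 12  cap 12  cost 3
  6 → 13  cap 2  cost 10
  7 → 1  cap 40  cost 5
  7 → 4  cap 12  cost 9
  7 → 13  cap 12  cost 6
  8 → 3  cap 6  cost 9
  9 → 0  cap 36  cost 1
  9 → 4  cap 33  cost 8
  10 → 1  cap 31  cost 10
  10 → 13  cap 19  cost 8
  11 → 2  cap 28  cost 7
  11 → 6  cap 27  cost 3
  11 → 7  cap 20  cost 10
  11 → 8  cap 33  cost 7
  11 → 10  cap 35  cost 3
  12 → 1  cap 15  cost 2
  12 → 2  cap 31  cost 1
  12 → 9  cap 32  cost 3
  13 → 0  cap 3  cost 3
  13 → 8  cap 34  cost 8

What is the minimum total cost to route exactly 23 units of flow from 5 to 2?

Minimum cost for 23 units: 192

shortest-cost path #1: 5→6→12→2 push 12 @ unit cost 5 (adds 60)
shortest-cost path #2: 5→6→4→12→2 push 11 @ unit cost 12 (adds 132)
total cost = 192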